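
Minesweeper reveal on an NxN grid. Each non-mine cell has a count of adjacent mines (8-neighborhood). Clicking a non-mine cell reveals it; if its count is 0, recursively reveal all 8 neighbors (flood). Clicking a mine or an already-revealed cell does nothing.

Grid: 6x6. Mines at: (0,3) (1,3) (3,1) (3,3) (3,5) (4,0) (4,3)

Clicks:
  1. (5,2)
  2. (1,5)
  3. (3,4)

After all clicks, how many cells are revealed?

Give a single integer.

Answer: 8

Derivation:
Click 1 (5,2) count=1: revealed 1 new [(5,2)] -> total=1
Click 2 (1,5) count=0: revealed 6 new [(0,4) (0,5) (1,4) (1,5) (2,4) (2,5)] -> total=7
Click 3 (3,4) count=3: revealed 1 new [(3,4)] -> total=8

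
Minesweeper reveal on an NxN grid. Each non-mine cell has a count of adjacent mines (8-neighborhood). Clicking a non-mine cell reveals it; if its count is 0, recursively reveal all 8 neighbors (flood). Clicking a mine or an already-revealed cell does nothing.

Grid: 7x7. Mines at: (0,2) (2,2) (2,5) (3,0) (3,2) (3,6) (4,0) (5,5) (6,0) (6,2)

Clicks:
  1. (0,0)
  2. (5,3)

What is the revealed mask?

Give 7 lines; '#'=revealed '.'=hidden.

Answer: ##.....
##.....
##.....
.......
.......
...#...
.......

Derivation:
Click 1 (0,0) count=0: revealed 6 new [(0,0) (0,1) (1,0) (1,1) (2,0) (2,1)] -> total=6
Click 2 (5,3) count=1: revealed 1 new [(5,3)] -> total=7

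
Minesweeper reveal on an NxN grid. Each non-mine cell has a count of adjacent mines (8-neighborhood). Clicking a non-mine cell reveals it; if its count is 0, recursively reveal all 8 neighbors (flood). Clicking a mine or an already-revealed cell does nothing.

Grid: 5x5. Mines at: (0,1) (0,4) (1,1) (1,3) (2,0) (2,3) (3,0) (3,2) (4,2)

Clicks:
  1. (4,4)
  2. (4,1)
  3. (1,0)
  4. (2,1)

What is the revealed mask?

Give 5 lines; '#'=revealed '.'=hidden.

Answer: .....
#....
.#...
...##
.#.##

Derivation:
Click 1 (4,4) count=0: revealed 4 new [(3,3) (3,4) (4,3) (4,4)] -> total=4
Click 2 (4,1) count=3: revealed 1 new [(4,1)] -> total=5
Click 3 (1,0) count=3: revealed 1 new [(1,0)] -> total=6
Click 4 (2,1) count=4: revealed 1 new [(2,1)] -> total=7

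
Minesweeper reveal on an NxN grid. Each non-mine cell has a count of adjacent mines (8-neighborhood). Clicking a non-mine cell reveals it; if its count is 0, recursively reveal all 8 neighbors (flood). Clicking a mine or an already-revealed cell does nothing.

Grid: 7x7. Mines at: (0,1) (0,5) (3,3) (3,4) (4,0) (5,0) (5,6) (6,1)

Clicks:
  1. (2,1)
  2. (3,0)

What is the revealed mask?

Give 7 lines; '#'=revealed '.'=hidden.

Answer: .......
###....
###....
###....
.......
.......
.......

Derivation:
Click 1 (2,1) count=0: revealed 9 new [(1,0) (1,1) (1,2) (2,0) (2,1) (2,2) (3,0) (3,1) (3,2)] -> total=9
Click 2 (3,0) count=1: revealed 0 new [(none)] -> total=9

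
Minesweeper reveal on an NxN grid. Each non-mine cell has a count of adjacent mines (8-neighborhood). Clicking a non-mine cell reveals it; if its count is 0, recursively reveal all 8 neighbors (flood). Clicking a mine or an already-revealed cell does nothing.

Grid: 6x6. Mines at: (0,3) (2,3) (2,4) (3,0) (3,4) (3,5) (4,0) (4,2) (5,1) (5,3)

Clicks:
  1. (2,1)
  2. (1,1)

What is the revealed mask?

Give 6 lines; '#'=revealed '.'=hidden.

Answer: ###...
###...
###...
......
......
......

Derivation:
Click 1 (2,1) count=1: revealed 1 new [(2,1)] -> total=1
Click 2 (1,1) count=0: revealed 8 new [(0,0) (0,1) (0,2) (1,0) (1,1) (1,2) (2,0) (2,2)] -> total=9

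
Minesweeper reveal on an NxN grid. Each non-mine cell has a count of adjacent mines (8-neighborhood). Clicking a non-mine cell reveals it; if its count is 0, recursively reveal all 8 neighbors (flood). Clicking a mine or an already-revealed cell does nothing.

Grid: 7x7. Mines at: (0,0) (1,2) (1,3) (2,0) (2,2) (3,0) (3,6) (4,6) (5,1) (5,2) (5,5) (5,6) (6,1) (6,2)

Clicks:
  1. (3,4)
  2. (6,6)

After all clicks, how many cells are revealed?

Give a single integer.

Click 1 (3,4) count=0: revealed 9 new [(2,3) (2,4) (2,5) (3,3) (3,4) (3,5) (4,3) (4,4) (4,5)] -> total=9
Click 2 (6,6) count=2: revealed 1 new [(6,6)] -> total=10

Answer: 10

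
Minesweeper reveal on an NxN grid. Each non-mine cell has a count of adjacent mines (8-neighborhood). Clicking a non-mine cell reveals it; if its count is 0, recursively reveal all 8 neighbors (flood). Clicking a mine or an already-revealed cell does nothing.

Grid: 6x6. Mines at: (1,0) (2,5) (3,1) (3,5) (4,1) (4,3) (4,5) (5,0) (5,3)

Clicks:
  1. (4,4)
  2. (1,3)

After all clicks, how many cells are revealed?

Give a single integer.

Click 1 (4,4) count=4: revealed 1 new [(4,4)] -> total=1
Click 2 (1,3) count=0: revealed 17 new [(0,1) (0,2) (0,3) (0,4) (0,5) (1,1) (1,2) (1,3) (1,4) (1,5) (2,1) (2,2) (2,3) (2,4) (3,2) (3,3) (3,4)] -> total=18

Answer: 18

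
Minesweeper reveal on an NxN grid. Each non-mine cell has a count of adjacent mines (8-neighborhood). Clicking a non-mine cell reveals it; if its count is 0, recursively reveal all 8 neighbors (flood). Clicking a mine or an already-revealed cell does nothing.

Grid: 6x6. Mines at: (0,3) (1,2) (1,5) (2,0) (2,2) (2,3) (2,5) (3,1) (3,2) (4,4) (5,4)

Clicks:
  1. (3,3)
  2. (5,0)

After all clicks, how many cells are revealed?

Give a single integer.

Click 1 (3,3) count=4: revealed 1 new [(3,3)] -> total=1
Click 2 (5,0) count=0: revealed 8 new [(4,0) (4,1) (4,2) (4,3) (5,0) (5,1) (5,2) (5,3)] -> total=9

Answer: 9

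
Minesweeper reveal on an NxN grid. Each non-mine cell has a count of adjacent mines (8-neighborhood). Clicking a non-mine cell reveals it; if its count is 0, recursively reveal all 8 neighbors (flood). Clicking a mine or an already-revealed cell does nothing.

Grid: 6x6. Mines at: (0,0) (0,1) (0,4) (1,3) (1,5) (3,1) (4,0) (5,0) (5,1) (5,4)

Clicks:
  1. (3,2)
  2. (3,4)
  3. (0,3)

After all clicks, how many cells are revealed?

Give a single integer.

Click 1 (3,2) count=1: revealed 1 new [(3,2)] -> total=1
Click 2 (3,4) count=0: revealed 11 new [(2,2) (2,3) (2,4) (2,5) (3,3) (3,4) (3,5) (4,2) (4,3) (4,4) (4,5)] -> total=12
Click 3 (0,3) count=2: revealed 1 new [(0,3)] -> total=13

Answer: 13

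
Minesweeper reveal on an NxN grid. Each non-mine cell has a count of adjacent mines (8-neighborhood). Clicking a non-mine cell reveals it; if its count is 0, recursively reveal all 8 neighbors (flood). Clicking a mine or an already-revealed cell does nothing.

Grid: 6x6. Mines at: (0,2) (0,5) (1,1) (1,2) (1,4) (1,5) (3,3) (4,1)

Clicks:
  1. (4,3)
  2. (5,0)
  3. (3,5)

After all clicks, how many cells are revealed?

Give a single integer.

Answer: 13

Derivation:
Click 1 (4,3) count=1: revealed 1 new [(4,3)] -> total=1
Click 2 (5,0) count=1: revealed 1 new [(5,0)] -> total=2
Click 3 (3,5) count=0: revealed 11 new [(2,4) (2,5) (3,4) (3,5) (4,2) (4,4) (4,5) (5,2) (5,3) (5,4) (5,5)] -> total=13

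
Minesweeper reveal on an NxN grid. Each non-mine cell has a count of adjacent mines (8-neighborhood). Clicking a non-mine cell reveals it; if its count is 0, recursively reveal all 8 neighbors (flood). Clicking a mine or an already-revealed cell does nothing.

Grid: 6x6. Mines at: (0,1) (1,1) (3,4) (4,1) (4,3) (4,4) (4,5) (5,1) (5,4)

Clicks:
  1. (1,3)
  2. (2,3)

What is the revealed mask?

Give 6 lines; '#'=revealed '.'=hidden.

Click 1 (1,3) count=0: revealed 12 new [(0,2) (0,3) (0,4) (0,5) (1,2) (1,3) (1,4) (1,5) (2,2) (2,3) (2,4) (2,5)] -> total=12
Click 2 (2,3) count=1: revealed 0 new [(none)] -> total=12

Answer: ..####
..####
..####
......
......
......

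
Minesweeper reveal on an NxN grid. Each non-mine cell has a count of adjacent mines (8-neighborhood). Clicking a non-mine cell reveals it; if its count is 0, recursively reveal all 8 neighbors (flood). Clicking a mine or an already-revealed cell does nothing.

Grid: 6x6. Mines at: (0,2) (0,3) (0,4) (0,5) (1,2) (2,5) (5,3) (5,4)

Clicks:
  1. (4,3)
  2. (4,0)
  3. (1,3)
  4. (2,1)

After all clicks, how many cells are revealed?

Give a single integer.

Answer: 23

Derivation:
Click 1 (4,3) count=2: revealed 1 new [(4,3)] -> total=1
Click 2 (4,0) count=0: revealed 21 new [(0,0) (0,1) (1,0) (1,1) (2,0) (2,1) (2,2) (2,3) (2,4) (3,0) (3,1) (3,2) (3,3) (3,4) (4,0) (4,1) (4,2) (4,4) (5,0) (5,1) (5,2)] -> total=22
Click 3 (1,3) count=4: revealed 1 new [(1,3)] -> total=23
Click 4 (2,1) count=1: revealed 0 new [(none)] -> total=23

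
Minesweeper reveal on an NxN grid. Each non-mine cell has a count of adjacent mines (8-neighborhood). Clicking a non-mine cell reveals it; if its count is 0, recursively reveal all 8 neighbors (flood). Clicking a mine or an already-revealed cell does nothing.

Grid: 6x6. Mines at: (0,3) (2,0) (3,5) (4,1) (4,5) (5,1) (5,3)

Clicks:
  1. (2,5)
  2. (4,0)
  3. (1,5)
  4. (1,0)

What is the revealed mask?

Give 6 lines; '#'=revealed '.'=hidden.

Click 1 (2,5) count=1: revealed 1 new [(2,5)] -> total=1
Click 2 (4,0) count=2: revealed 1 new [(4,0)] -> total=2
Click 3 (1,5) count=0: revealed 5 new [(0,4) (0,5) (1,4) (1,5) (2,4)] -> total=7
Click 4 (1,0) count=1: revealed 1 new [(1,0)] -> total=8

Answer: ....##
#...##
....##
......
#.....
......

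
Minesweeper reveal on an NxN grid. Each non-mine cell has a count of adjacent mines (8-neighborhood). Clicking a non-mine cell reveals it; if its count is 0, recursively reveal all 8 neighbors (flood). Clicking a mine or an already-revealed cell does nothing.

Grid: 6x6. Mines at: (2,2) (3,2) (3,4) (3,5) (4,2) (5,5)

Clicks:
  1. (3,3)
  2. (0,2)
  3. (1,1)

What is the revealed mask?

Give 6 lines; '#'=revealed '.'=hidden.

Click 1 (3,3) count=4: revealed 1 new [(3,3)] -> total=1
Click 2 (0,2) count=0: revealed 23 new [(0,0) (0,1) (0,2) (0,3) (0,4) (0,5) (1,0) (1,1) (1,2) (1,3) (1,4) (1,5) (2,0) (2,1) (2,3) (2,4) (2,5) (3,0) (3,1) (4,0) (4,1) (5,0) (5,1)] -> total=24
Click 3 (1,1) count=1: revealed 0 new [(none)] -> total=24

Answer: ######
######
##.###
##.#..
##....
##....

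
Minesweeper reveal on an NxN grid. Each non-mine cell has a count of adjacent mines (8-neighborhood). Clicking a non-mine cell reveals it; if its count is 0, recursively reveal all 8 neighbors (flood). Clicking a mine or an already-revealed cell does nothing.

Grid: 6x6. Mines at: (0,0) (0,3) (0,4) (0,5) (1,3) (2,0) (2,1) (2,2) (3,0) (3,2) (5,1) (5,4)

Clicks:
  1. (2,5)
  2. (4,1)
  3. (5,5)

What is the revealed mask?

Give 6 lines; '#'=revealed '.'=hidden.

Click 1 (2,5) count=0: revealed 11 new [(1,4) (1,5) (2,3) (2,4) (2,5) (3,3) (3,4) (3,5) (4,3) (4,4) (4,5)] -> total=11
Click 2 (4,1) count=3: revealed 1 new [(4,1)] -> total=12
Click 3 (5,5) count=1: revealed 1 new [(5,5)] -> total=13

Answer: ......
....##
...###
...###
.#.###
.....#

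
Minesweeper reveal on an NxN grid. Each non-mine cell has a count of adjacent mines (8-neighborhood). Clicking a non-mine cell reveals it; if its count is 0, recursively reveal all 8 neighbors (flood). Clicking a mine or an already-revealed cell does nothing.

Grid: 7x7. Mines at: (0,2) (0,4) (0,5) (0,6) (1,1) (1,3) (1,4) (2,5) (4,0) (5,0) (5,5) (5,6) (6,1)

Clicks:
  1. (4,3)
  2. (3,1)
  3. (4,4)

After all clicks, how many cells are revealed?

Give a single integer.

Answer: 19

Derivation:
Click 1 (4,3) count=0: revealed 19 new [(2,1) (2,2) (2,3) (2,4) (3,1) (3,2) (3,3) (3,4) (4,1) (4,2) (4,3) (4,4) (5,1) (5,2) (5,3) (5,4) (6,2) (6,3) (6,4)] -> total=19
Click 2 (3,1) count=1: revealed 0 new [(none)] -> total=19
Click 3 (4,4) count=1: revealed 0 new [(none)] -> total=19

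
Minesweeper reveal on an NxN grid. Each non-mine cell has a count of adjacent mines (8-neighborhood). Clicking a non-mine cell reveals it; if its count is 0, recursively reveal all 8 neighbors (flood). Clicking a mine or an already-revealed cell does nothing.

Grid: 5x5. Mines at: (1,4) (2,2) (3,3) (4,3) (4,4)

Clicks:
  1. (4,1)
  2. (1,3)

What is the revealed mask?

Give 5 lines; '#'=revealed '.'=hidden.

Click 1 (4,1) count=0: revealed 16 new [(0,0) (0,1) (0,2) (0,3) (1,0) (1,1) (1,2) (1,3) (2,0) (2,1) (3,0) (3,1) (3,2) (4,0) (4,1) (4,2)] -> total=16
Click 2 (1,3) count=2: revealed 0 new [(none)] -> total=16

Answer: ####.
####.
##...
###..
###..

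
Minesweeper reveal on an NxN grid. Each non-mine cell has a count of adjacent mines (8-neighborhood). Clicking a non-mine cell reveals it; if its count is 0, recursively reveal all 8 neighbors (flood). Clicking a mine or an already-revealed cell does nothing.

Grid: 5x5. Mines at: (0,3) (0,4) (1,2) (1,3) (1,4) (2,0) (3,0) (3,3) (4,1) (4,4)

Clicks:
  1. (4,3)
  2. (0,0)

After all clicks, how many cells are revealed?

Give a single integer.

Answer: 5

Derivation:
Click 1 (4,3) count=2: revealed 1 new [(4,3)] -> total=1
Click 2 (0,0) count=0: revealed 4 new [(0,0) (0,1) (1,0) (1,1)] -> total=5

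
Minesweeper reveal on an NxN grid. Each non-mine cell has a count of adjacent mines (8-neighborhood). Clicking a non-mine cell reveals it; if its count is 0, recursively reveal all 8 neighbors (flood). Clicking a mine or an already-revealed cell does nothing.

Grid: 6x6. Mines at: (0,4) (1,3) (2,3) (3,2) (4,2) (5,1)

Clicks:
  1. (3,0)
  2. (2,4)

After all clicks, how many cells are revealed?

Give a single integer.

Click 1 (3,0) count=0: revealed 13 new [(0,0) (0,1) (0,2) (1,0) (1,1) (1,2) (2,0) (2,1) (2,2) (3,0) (3,1) (4,0) (4,1)] -> total=13
Click 2 (2,4) count=2: revealed 1 new [(2,4)] -> total=14

Answer: 14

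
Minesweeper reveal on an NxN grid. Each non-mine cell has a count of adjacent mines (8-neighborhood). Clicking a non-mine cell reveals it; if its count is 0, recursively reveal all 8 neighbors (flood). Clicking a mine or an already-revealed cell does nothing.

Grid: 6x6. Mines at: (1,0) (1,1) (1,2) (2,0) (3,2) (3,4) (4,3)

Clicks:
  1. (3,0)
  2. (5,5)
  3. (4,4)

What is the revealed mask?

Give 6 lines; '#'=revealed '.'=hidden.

Answer: ......
......
......
#.....
....##
....##

Derivation:
Click 1 (3,0) count=1: revealed 1 new [(3,0)] -> total=1
Click 2 (5,5) count=0: revealed 4 new [(4,4) (4,5) (5,4) (5,5)] -> total=5
Click 3 (4,4) count=2: revealed 0 new [(none)] -> total=5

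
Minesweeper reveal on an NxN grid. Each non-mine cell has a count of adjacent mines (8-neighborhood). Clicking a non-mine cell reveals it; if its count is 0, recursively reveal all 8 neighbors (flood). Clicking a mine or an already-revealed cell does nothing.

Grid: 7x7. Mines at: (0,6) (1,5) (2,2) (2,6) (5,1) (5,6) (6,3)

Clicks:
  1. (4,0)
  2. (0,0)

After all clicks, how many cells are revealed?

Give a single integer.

Click 1 (4,0) count=1: revealed 1 new [(4,0)] -> total=1
Click 2 (0,0) count=0: revealed 15 new [(0,0) (0,1) (0,2) (0,3) (0,4) (1,0) (1,1) (1,2) (1,3) (1,4) (2,0) (2,1) (3,0) (3,1) (4,1)] -> total=16

Answer: 16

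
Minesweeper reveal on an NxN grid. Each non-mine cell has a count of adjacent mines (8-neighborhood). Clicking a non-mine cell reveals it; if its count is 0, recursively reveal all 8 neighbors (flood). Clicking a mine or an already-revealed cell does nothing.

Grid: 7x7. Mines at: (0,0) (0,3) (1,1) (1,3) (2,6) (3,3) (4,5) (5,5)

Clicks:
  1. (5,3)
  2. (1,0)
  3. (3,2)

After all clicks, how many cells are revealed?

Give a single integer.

Answer: 22

Derivation:
Click 1 (5,3) count=0: revealed 21 new [(2,0) (2,1) (2,2) (3,0) (3,1) (3,2) (4,0) (4,1) (4,2) (4,3) (4,4) (5,0) (5,1) (5,2) (5,3) (5,4) (6,0) (6,1) (6,2) (6,3) (6,4)] -> total=21
Click 2 (1,0) count=2: revealed 1 new [(1,0)] -> total=22
Click 3 (3,2) count=1: revealed 0 new [(none)] -> total=22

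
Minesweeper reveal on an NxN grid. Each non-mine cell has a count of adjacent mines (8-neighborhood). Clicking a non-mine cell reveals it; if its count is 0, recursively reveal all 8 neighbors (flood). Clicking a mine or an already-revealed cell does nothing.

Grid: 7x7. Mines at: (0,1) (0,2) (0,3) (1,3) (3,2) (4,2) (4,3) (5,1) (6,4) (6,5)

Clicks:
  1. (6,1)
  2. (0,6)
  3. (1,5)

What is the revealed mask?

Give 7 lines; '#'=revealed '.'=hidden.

Click 1 (6,1) count=1: revealed 1 new [(6,1)] -> total=1
Click 2 (0,6) count=0: revealed 18 new [(0,4) (0,5) (0,6) (1,4) (1,5) (1,6) (2,4) (2,5) (2,6) (3,4) (3,5) (3,6) (4,4) (4,5) (4,6) (5,4) (5,5) (5,6)] -> total=19
Click 3 (1,5) count=0: revealed 0 new [(none)] -> total=19

Answer: ....###
....###
....###
....###
....###
....###
.#.....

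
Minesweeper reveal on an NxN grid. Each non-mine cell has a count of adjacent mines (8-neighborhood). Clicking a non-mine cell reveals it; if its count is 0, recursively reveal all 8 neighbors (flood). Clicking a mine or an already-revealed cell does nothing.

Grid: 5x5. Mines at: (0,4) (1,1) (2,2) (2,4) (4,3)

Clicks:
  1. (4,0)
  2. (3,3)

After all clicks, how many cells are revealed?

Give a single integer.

Answer: 9

Derivation:
Click 1 (4,0) count=0: revealed 8 new [(2,0) (2,1) (3,0) (3,1) (3,2) (4,0) (4,1) (4,2)] -> total=8
Click 2 (3,3) count=3: revealed 1 new [(3,3)] -> total=9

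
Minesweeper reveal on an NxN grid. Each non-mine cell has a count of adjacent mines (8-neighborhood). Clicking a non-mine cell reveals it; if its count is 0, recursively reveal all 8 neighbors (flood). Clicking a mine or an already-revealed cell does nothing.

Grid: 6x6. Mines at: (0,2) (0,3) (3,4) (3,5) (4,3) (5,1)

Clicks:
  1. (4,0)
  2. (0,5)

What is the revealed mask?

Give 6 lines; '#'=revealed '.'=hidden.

Click 1 (4,0) count=1: revealed 1 new [(4,0)] -> total=1
Click 2 (0,5) count=0: revealed 6 new [(0,4) (0,5) (1,4) (1,5) (2,4) (2,5)] -> total=7

Answer: ....##
....##
....##
......
#.....
......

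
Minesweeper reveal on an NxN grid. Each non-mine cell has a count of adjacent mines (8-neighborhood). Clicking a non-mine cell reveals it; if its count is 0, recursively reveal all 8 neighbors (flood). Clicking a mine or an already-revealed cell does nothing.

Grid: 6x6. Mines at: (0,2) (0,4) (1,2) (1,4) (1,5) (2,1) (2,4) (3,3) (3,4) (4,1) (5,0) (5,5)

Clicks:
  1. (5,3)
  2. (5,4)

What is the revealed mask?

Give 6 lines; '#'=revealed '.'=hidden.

Click 1 (5,3) count=0: revealed 6 new [(4,2) (4,3) (4,4) (5,2) (5,3) (5,4)] -> total=6
Click 2 (5,4) count=1: revealed 0 new [(none)] -> total=6

Answer: ......
......
......
......
..###.
..###.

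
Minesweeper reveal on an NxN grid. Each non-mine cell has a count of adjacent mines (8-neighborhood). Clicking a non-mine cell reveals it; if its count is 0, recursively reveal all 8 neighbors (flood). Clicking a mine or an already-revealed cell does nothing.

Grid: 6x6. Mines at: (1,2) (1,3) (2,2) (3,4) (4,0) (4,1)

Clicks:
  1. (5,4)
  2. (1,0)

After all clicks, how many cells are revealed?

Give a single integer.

Click 1 (5,4) count=0: revealed 8 new [(4,2) (4,3) (4,4) (4,5) (5,2) (5,3) (5,4) (5,5)] -> total=8
Click 2 (1,0) count=0: revealed 8 new [(0,0) (0,1) (1,0) (1,1) (2,0) (2,1) (3,0) (3,1)] -> total=16

Answer: 16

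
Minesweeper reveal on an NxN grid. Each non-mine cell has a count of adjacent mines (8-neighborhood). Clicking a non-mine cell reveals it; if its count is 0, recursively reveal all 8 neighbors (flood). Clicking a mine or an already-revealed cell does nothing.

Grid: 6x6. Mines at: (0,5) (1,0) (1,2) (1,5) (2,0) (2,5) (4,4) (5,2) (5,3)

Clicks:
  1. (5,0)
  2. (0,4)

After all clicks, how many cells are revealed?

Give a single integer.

Click 1 (5,0) count=0: revealed 6 new [(3,0) (3,1) (4,0) (4,1) (5,0) (5,1)] -> total=6
Click 2 (0,4) count=2: revealed 1 new [(0,4)] -> total=7

Answer: 7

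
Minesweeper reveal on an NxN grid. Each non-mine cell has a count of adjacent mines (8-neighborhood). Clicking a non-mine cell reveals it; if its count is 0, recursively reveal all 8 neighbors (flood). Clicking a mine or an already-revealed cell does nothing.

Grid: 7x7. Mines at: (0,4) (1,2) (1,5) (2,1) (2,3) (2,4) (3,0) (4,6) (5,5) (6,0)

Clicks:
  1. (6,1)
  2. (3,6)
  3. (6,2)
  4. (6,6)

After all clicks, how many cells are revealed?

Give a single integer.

Click 1 (6,1) count=1: revealed 1 new [(6,1)] -> total=1
Click 2 (3,6) count=1: revealed 1 new [(3,6)] -> total=2
Click 3 (6,2) count=0: revealed 15 new [(3,1) (3,2) (3,3) (3,4) (4,1) (4,2) (4,3) (4,4) (5,1) (5,2) (5,3) (5,4) (6,2) (6,3) (6,4)] -> total=17
Click 4 (6,6) count=1: revealed 1 new [(6,6)] -> total=18

Answer: 18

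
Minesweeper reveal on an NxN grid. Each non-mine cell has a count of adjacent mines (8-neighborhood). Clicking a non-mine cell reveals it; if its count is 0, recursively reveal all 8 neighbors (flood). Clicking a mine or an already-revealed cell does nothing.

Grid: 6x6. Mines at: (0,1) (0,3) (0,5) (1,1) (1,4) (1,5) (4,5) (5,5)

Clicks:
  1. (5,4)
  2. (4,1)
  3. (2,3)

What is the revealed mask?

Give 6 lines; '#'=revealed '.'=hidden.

Answer: ......
......
#####.
#####.
#####.
#####.

Derivation:
Click 1 (5,4) count=2: revealed 1 new [(5,4)] -> total=1
Click 2 (4,1) count=0: revealed 19 new [(2,0) (2,1) (2,2) (2,3) (2,4) (3,0) (3,1) (3,2) (3,3) (3,4) (4,0) (4,1) (4,2) (4,3) (4,4) (5,0) (5,1) (5,2) (5,3)] -> total=20
Click 3 (2,3) count=1: revealed 0 new [(none)] -> total=20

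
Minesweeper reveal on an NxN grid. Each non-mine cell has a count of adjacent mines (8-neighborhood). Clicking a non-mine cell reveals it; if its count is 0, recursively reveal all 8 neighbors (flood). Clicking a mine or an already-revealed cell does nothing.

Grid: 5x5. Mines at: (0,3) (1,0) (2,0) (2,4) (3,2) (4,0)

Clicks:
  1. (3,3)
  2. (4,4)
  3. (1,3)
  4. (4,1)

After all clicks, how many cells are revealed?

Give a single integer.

Answer: 6

Derivation:
Click 1 (3,3) count=2: revealed 1 new [(3,3)] -> total=1
Click 2 (4,4) count=0: revealed 3 new [(3,4) (4,3) (4,4)] -> total=4
Click 3 (1,3) count=2: revealed 1 new [(1,3)] -> total=5
Click 4 (4,1) count=2: revealed 1 new [(4,1)] -> total=6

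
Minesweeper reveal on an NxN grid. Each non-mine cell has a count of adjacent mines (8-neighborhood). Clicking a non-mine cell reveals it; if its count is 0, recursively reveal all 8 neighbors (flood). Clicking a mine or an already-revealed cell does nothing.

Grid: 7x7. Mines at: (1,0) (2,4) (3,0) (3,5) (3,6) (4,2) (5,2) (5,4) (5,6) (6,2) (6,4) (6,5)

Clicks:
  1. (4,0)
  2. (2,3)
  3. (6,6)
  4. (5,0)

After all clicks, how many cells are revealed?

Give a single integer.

Click 1 (4,0) count=1: revealed 1 new [(4,0)] -> total=1
Click 2 (2,3) count=1: revealed 1 new [(2,3)] -> total=2
Click 3 (6,6) count=2: revealed 1 new [(6,6)] -> total=3
Click 4 (5,0) count=0: revealed 5 new [(4,1) (5,0) (5,1) (6,0) (6,1)] -> total=8

Answer: 8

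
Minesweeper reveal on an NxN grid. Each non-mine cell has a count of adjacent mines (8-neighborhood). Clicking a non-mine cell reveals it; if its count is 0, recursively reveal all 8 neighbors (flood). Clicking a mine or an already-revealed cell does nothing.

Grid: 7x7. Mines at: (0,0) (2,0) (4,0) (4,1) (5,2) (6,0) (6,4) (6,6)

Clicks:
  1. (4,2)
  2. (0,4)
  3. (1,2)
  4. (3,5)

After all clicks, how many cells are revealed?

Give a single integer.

Answer: 33

Derivation:
Click 1 (4,2) count=2: revealed 1 new [(4,2)] -> total=1
Click 2 (0,4) count=0: revealed 32 new [(0,1) (0,2) (0,3) (0,4) (0,5) (0,6) (1,1) (1,2) (1,3) (1,4) (1,5) (1,6) (2,1) (2,2) (2,3) (2,4) (2,5) (2,6) (3,1) (3,2) (3,3) (3,4) (3,5) (3,6) (4,3) (4,4) (4,5) (4,6) (5,3) (5,4) (5,5) (5,6)] -> total=33
Click 3 (1,2) count=0: revealed 0 new [(none)] -> total=33
Click 4 (3,5) count=0: revealed 0 new [(none)] -> total=33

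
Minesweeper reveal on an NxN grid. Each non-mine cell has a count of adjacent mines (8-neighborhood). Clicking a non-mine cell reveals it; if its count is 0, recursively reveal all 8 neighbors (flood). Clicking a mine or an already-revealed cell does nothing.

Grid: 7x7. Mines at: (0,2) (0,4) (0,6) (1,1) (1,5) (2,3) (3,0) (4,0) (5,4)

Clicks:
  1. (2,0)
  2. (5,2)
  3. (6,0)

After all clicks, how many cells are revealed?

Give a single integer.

Answer: 15

Derivation:
Click 1 (2,0) count=2: revealed 1 new [(2,0)] -> total=1
Click 2 (5,2) count=0: revealed 14 new [(3,1) (3,2) (3,3) (4,1) (4,2) (4,3) (5,0) (5,1) (5,2) (5,3) (6,0) (6,1) (6,2) (6,3)] -> total=15
Click 3 (6,0) count=0: revealed 0 new [(none)] -> total=15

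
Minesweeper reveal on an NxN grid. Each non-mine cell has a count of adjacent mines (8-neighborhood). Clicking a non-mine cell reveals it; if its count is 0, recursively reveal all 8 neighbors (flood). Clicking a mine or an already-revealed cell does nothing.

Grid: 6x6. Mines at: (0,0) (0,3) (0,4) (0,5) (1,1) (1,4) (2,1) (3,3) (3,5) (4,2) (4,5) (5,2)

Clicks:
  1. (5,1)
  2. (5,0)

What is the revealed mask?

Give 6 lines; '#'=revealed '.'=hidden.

Click 1 (5,1) count=2: revealed 1 new [(5,1)] -> total=1
Click 2 (5,0) count=0: revealed 5 new [(3,0) (3,1) (4,0) (4,1) (5,0)] -> total=6

Answer: ......
......
......
##....
##....
##....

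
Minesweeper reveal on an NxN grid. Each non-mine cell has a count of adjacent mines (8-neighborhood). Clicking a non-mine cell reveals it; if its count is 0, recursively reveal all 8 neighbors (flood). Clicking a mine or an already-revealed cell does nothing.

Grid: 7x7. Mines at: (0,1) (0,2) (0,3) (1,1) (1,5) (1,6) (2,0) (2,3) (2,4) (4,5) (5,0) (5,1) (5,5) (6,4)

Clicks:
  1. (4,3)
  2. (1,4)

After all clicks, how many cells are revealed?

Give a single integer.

Click 1 (4,3) count=0: revealed 9 new [(3,2) (3,3) (3,4) (4,2) (4,3) (4,4) (5,2) (5,3) (5,4)] -> total=9
Click 2 (1,4) count=4: revealed 1 new [(1,4)] -> total=10

Answer: 10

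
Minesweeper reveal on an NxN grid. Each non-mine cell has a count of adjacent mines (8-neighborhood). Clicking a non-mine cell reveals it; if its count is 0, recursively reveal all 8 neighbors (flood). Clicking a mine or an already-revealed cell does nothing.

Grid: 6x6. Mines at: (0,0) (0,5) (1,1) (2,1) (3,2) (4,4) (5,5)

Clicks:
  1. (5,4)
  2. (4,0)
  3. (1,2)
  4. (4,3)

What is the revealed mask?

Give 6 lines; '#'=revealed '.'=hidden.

Answer: ......
..#...
......
##....
####..
#####.

Derivation:
Click 1 (5,4) count=2: revealed 1 new [(5,4)] -> total=1
Click 2 (4,0) count=0: revealed 10 new [(3,0) (3,1) (4,0) (4,1) (4,2) (4,3) (5,0) (5,1) (5,2) (5,3)] -> total=11
Click 3 (1,2) count=2: revealed 1 new [(1,2)] -> total=12
Click 4 (4,3) count=2: revealed 0 new [(none)] -> total=12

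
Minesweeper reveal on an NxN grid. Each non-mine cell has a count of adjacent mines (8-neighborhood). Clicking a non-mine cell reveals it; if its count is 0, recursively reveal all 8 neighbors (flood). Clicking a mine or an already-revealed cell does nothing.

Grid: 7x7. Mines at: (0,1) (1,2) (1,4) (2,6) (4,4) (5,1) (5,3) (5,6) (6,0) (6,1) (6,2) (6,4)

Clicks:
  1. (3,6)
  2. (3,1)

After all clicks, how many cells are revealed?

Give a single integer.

Click 1 (3,6) count=1: revealed 1 new [(3,6)] -> total=1
Click 2 (3,1) count=0: revealed 14 new [(1,0) (1,1) (2,0) (2,1) (2,2) (2,3) (3,0) (3,1) (3,2) (3,3) (4,0) (4,1) (4,2) (4,3)] -> total=15

Answer: 15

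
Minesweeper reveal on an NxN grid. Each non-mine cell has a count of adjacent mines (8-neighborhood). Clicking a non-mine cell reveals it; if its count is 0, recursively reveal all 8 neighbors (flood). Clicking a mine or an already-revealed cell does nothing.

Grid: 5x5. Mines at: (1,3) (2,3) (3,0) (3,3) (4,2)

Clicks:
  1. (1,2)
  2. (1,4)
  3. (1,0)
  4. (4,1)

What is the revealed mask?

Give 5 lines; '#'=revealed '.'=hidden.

Answer: ###..
###.#
###..
.....
.#...

Derivation:
Click 1 (1,2) count=2: revealed 1 new [(1,2)] -> total=1
Click 2 (1,4) count=2: revealed 1 new [(1,4)] -> total=2
Click 3 (1,0) count=0: revealed 8 new [(0,0) (0,1) (0,2) (1,0) (1,1) (2,0) (2,1) (2,2)] -> total=10
Click 4 (4,1) count=2: revealed 1 new [(4,1)] -> total=11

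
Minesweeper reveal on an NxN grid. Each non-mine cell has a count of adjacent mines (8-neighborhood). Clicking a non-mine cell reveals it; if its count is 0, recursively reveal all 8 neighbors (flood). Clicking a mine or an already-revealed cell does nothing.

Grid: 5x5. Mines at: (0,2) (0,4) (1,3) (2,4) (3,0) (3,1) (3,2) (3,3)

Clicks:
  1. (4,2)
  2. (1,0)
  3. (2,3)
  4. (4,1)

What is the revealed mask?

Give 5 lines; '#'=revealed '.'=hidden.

Answer: ##...
##...
##.#.
.....
.##..

Derivation:
Click 1 (4,2) count=3: revealed 1 new [(4,2)] -> total=1
Click 2 (1,0) count=0: revealed 6 new [(0,0) (0,1) (1,0) (1,1) (2,0) (2,1)] -> total=7
Click 3 (2,3) count=4: revealed 1 new [(2,3)] -> total=8
Click 4 (4,1) count=3: revealed 1 new [(4,1)] -> total=9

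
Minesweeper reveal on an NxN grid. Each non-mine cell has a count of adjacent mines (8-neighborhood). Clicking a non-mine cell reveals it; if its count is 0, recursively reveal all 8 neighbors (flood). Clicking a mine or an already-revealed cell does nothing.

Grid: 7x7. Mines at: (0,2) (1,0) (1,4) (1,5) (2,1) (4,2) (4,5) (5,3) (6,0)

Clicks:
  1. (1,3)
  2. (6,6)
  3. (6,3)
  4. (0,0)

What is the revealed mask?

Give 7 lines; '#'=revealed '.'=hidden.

Answer: #......
...#...
.......
.......
.......
....###
...####

Derivation:
Click 1 (1,3) count=2: revealed 1 new [(1,3)] -> total=1
Click 2 (6,6) count=0: revealed 6 new [(5,4) (5,5) (5,6) (6,4) (6,5) (6,6)] -> total=7
Click 3 (6,3) count=1: revealed 1 new [(6,3)] -> total=8
Click 4 (0,0) count=1: revealed 1 new [(0,0)] -> total=9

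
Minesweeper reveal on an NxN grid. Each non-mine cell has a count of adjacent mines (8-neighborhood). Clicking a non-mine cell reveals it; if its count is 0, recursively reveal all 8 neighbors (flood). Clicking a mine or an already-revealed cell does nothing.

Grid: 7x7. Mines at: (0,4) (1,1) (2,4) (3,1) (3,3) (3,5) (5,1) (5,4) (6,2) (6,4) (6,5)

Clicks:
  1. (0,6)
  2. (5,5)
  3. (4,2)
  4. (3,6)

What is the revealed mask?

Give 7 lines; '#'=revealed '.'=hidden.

Click 1 (0,6) count=0: revealed 6 new [(0,5) (0,6) (1,5) (1,6) (2,5) (2,6)] -> total=6
Click 2 (5,5) count=3: revealed 1 new [(5,5)] -> total=7
Click 3 (4,2) count=3: revealed 1 new [(4,2)] -> total=8
Click 4 (3,6) count=1: revealed 1 new [(3,6)] -> total=9

Answer: .....##
.....##
.....##
......#
..#....
.....#.
.......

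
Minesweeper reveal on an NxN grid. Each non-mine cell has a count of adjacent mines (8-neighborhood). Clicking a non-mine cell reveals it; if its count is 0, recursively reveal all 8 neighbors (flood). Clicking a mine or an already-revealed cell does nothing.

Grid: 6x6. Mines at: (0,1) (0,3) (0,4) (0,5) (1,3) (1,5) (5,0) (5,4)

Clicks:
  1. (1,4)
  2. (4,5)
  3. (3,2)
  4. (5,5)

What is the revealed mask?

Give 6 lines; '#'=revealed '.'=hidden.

Answer: ......
###.#.
######
######
######
.###.#

Derivation:
Click 1 (1,4) count=5: revealed 1 new [(1,4)] -> total=1
Click 2 (4,5) count=1: revealed 1 new [(4,5)] -> total=2
Click 3 (3,2) count=0: revealed 23 new [(1,0) (1,1) (1,2) (2,0) (2,1) (2,2) (2,3) (2,4) (2,5) (3,0) (3,1) (3,2) (3,3) (3,4) (3,5) (4,0) (4,1) (4,2) (4,3) (4,4) (5,1) (5,2) (5,3)] -> total=25
Click 4 (5,5) count=1: revealed 1 new [(5,5)] -> total=26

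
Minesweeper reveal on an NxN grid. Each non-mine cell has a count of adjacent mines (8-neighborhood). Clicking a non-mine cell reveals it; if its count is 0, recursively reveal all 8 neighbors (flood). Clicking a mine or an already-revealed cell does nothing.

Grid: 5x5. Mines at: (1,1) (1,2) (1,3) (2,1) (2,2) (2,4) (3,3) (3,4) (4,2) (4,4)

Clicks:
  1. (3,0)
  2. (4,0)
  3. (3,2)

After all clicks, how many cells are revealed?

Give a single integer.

Click 1 (3,0) count=1: revealed 1 new [(3,0)] -> total=1
Click 2 (4,0) count=0: revealed 3 new [(3,1) (4,0) (4,1)] -> total=4
Click 3 (3,2) count=4: revealed 1 new [(3,2)] -> total=5

Answer: 5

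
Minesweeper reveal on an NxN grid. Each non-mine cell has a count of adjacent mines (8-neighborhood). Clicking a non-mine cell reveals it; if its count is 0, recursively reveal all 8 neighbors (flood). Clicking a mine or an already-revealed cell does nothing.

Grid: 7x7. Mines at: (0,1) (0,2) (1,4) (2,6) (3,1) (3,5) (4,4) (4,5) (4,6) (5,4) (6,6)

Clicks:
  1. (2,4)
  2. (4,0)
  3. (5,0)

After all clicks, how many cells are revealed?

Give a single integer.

Answer: 13

Derivation:
Click 1 (2,4) count=2: revealed 1 new [(2,4)] -> total=1
Click 2 (4,0) count=1: revealed 1 new [(4,0)] -> total=2
Click 3 (5,0) count=0: revealed 11 new [(4,1) (4,2) (4,3) (5,0) (5,1) (5,2) (5,3) (6,0) (6,1) (6,2) (6,3)] -> total=13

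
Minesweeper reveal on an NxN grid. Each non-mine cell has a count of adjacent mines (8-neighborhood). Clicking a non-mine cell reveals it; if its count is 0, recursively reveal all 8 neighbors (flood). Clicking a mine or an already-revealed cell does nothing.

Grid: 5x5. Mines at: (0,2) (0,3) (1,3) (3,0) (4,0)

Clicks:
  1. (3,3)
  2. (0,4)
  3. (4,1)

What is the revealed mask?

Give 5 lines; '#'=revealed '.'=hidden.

Answer: ....#
.....
.####
.####
.####

Derivation:
Click 1 (3,3) count=0: revealed 12 new [(2,1) (2,2) (2,3) (2,4) (3,1) (3,2) (3,3) (3,4) (4,1) (4,2) (4,3) (4,4)] -> total=12
Click 2 (0,4) count=2: revealed 1 new [(0,4)] -> total=13
Click 3 (4,1) count=2: revealed 0 new [(none)] -> total=13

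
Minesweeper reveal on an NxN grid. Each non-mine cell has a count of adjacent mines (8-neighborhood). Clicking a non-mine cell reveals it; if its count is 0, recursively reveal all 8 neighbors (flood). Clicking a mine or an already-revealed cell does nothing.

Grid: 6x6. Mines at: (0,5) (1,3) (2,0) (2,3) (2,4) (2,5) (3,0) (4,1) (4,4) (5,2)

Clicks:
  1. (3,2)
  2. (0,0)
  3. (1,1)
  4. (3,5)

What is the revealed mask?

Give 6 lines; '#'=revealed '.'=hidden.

Answer: ###...
###...
......
..#..#
......
......

Derivation:
Click 1 (3,2) count=2: revealed 1 new [(3,2)] -> total=1
Click 2 (0,0) count=0: revealed 6 new [(0,0) (0,1) (0,2) (1,0) (1,1) (1,2)] -> total=7
Click 3 (1,1) count=1: revealed 0 new [(none)] -> total=7
Click 4 (3,5) count=3: revealed 1 new [(3,5)] -> total=8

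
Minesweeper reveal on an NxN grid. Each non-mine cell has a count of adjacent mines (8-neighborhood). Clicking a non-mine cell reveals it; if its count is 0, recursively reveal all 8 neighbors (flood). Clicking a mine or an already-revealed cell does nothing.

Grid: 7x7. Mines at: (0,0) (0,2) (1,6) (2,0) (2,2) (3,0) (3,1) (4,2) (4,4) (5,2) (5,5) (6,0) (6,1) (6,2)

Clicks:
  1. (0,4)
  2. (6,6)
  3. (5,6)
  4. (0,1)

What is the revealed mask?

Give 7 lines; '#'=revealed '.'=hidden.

Click 1 (0,4) count=0: revealed 12 new [(0,3) (0,4) (0,5) (1,3) (1,4) (1,5) (2,3) (2,4) (2,5) (3,3) (3,4) (3,5)] -> total=12
Click 2 (6,6) count=1: revealed 1 new [(6,6)] -> total=13
Click 3 (5,6) count=1: revealed 1 new [(5,6)] -> total=14
Click 4 (0,1) count=2: revealed 1 new [(0,1)] -> total=15

Answer: .#.###.
...###.
...###.
...###.
.......
......#
......#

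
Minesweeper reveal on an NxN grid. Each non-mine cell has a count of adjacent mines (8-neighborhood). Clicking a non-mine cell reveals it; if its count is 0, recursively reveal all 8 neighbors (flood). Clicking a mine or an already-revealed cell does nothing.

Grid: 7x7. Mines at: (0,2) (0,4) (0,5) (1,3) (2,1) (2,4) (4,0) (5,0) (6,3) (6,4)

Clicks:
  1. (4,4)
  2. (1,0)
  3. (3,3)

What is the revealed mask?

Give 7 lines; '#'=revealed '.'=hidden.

Answer: .......
#....##
.....##
.######
.######
.######
.....##

Derivation:
Click 1 (4,4) count=0: revealed 24 new [(1,5) (1,6) (2,5) (2,6) (3,1) (3,2) (3,3) (3,4) (3,5) (3,6) (4,1) (4,2) (4,3) (4,4) (4,5) (4,6) (5,1) (5,2) (5,3) (5,4) (5,5) (5,6) (6,5) (6,6)] -> total=24
Click 2 (1,0) count=1: revealed 1 new [(1,0)] -> total=25
Click 3 (3,3) count=1: revealed 0 new [(none)] -> total=25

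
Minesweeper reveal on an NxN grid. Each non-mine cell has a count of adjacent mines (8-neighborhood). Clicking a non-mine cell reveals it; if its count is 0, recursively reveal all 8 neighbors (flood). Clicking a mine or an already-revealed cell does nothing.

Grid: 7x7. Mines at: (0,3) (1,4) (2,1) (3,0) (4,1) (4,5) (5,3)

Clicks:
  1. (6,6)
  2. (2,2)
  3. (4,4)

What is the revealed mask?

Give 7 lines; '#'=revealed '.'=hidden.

Click 1 (6,6) count=0: revealed 6 new [(5,4) (5,5) (5,6) (6,4) (6,5) (6,6)] -> total=6
Click 2 (2,2) count=1: revealed 1 new [(2,2)] -> total=7
Click 3 (4,4) count=2: revealed 1 new [(4,4)] -> total=8

Answer: .......
.......
..#....
.......
....#..
....###
....###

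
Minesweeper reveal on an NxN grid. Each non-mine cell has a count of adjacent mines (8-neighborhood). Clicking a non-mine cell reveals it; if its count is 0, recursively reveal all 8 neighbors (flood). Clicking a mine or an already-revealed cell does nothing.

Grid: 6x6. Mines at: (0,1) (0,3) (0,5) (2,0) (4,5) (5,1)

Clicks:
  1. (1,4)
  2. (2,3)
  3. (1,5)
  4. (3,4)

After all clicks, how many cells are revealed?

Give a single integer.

Answer: 22

Derivation:
Click 1 (1,4) count=2: revealed 1 new [(1,4)] -> total=1
Click 2 (2,3) count=0: revealed 21 new [(1,1) (1,2) (1,3) (1,5) (2,1) (2,2) (2,3) (2,4) (2,5) (3,1) (3,2) (3,3) (3,4) (3,5) (4,1) (4,2) (4,3) (4,4) (5,2) (5,3) (5,4)] -> total=22
Click 3 (1,5) count=1: revealed 0 new [(none)] -> total=22
Click 4 (3,4) count=1: revealed 0 new [(none)] -> total=22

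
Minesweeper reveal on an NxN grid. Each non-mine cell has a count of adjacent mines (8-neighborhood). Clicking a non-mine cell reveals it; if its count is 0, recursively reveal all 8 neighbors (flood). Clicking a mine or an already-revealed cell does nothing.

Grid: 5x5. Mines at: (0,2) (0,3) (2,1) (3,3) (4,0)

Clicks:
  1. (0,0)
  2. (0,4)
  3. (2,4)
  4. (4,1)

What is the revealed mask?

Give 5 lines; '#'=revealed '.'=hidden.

Click 1 (0,0) count=0: revealed 4 new [(0,0) (0,1) (1,0) (1,1)] -> total=4
Click 2 (0,4) count=1: revealed 1 new [(0,4)] -> total=5
Click 3 (2,4) count=1: revealed 1 new [(2,4)] -> total=6
Click 4 (4,1) count=1: revealed 1 new [(4,1)] -> total=7

Answer: ##..#
##...
....#
.....
.#...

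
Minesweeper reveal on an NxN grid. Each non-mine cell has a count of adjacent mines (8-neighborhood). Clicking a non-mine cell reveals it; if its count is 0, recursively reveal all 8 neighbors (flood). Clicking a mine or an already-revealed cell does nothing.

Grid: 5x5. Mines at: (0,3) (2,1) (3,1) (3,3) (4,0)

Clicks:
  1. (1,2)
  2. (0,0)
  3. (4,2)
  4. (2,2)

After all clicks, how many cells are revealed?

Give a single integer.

Answer: 8

Derivation:
Click 1 (1,2) count=2: revealed 1 new [(1,2)] -> total=1
Click 2 (0,0) count=0: revealed 5 new [(0,0) (0,1) (0,2) (1,0) (1,1)] -> total=6
Click 3 (4,2) count=2: revealed 1 new [(4,2)] -> total=7
Click 4 (2,2) count=3: revealed 1 new [(2,2)] -> total=8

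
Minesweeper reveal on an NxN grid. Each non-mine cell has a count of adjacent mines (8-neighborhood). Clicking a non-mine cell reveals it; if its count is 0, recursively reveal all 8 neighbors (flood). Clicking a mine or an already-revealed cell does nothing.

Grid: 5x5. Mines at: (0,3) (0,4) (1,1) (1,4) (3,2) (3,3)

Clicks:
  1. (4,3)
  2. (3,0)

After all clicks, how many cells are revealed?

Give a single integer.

Answer: 7

Derivation:
Click 1 (4,3) count=2: revealed 1 new [(4,3)] -> total=1
Click 2 (3,0) count=0: revealed 6 new [(2,0) (2,1) (3,0) (3,1) (4,0) (4,1)] -> total=7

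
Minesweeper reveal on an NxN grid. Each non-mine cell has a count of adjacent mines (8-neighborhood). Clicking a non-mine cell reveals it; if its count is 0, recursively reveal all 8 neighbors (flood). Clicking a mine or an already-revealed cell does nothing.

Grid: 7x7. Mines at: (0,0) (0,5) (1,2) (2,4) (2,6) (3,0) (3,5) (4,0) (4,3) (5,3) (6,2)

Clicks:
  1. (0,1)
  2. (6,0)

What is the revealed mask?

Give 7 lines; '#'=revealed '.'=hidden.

Click 1 (0,1) count=2: revealed 1 new [(0,1)] -> total=1
Click 2 (6,0) count=0: revealed 4 new [(5,0) (5,1) (6,0) (6,1)] -> total=5

Answer: .#.....
.......
.......
.......
.......
##.....
##.....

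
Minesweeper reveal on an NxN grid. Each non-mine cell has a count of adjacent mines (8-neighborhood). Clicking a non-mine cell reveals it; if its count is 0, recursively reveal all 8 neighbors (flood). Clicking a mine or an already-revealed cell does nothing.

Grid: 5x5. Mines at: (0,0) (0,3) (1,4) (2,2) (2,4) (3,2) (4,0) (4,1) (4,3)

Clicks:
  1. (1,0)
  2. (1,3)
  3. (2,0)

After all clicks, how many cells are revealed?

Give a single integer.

Click 1 (1,0) count=1: revealed 1 new [(1,0)] -> total=1
Click 2 (1,3) count=4: revealed 1 new [(1,3)] -> total=2
Click 3 (2,0) count=0: revealed 5 new [(1,1) (2,0) (2,1) (3,0) (3,1)] -> total=7

Answer: 7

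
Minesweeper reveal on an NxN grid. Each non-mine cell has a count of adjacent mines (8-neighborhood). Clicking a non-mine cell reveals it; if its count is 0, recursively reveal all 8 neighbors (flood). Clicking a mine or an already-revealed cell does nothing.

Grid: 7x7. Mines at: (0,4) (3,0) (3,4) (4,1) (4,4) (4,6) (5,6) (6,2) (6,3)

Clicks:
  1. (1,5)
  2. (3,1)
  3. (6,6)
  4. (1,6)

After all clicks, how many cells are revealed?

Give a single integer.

Click 1 (1,5) count=1: revealed 1 new [(1,5)] -> total=1
Click 2 (3,1) count=2: revealed 1 new [(3,1)] -> total=2
Click 3 (6,6) count=1: revealed 1 new [(6,6)] -> total=3
Click 4 (1,6) count=0: revealed 7 new [(0,5) (0,6) (1,6) (2,5) (2,6) (3,5) (3,6)] -> total=10

Answer: 10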